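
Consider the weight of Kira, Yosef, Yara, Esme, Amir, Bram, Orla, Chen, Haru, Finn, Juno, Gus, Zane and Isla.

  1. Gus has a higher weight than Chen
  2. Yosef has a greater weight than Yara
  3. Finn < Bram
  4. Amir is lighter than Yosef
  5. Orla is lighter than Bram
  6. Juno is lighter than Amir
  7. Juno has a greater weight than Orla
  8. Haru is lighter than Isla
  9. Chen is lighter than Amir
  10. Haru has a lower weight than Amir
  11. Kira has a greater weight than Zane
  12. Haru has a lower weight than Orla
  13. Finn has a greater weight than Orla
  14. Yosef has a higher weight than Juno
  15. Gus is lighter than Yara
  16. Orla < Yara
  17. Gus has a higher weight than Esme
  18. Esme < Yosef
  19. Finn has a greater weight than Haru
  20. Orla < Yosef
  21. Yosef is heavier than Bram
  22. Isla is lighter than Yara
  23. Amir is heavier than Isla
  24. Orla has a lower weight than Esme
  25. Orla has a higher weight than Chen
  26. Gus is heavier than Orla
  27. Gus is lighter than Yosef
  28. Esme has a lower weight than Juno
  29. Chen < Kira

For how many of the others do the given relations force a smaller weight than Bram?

4

Directly below Bram: Orla, Finn.
One step further: Chen, Haru (4 so far).
Nothing else is reachable below Bram; 4 in all.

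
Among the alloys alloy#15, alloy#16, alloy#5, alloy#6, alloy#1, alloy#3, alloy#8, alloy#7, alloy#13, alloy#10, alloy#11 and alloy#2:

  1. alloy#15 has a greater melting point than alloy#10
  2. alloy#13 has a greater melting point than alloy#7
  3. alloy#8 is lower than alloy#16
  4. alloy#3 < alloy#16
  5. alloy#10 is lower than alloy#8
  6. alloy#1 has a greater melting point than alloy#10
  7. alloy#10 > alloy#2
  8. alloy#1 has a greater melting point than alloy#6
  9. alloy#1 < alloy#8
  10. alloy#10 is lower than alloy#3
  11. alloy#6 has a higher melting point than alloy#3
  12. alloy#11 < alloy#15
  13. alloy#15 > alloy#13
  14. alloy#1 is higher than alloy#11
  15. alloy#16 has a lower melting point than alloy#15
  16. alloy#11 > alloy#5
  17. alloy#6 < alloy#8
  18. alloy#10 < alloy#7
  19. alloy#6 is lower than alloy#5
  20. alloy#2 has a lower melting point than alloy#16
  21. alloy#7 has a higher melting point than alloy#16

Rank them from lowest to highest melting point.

Nothing is placed below alloy#2, so it is least; from there alloy#2 < alloy#10; alloy#10 < alloy#3; alloy#3 < alloy#6; alloy#6 < alloy#5; alloy#5 < alloy#11; alloy#11 < alloy#1; alloy#1 < alloy#8; alloy#8 < alloy#16; alloy#16 < alloy#7; alloy#7 < alloy#13; alloy#13 < alloy#15, each given directly.

alloy#2 < alloy#10 < alloy#3 < alloy#6 < alloy#5 < alloy#11 < alloy#1 < alloy#8 < alloy#16 < alloy#7 < alloy#13 < alloy#15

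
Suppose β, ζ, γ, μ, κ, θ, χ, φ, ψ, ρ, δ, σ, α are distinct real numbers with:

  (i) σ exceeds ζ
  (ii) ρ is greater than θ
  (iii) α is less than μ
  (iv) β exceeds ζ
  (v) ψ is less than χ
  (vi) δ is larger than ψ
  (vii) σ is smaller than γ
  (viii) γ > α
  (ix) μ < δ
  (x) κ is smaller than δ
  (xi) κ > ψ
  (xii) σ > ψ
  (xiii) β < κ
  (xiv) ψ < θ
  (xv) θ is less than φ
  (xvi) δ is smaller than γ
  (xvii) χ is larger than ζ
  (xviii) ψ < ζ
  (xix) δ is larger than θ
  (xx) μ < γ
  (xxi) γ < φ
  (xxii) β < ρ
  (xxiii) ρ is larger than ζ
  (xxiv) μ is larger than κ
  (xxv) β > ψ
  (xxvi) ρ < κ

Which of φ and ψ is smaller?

ψ

ψ < θ and θ < ρ give ψ < ρ.
Then ρ < κ extends the chain to κ.
Then κ < μ extends the chain to μ.
Then μ < δ extends the chain to δ.
Then δ < γ extends the chain to γ.
Then γ < φ extends the chain to φ.
So ψ < φ; ψ is the smaller of the two.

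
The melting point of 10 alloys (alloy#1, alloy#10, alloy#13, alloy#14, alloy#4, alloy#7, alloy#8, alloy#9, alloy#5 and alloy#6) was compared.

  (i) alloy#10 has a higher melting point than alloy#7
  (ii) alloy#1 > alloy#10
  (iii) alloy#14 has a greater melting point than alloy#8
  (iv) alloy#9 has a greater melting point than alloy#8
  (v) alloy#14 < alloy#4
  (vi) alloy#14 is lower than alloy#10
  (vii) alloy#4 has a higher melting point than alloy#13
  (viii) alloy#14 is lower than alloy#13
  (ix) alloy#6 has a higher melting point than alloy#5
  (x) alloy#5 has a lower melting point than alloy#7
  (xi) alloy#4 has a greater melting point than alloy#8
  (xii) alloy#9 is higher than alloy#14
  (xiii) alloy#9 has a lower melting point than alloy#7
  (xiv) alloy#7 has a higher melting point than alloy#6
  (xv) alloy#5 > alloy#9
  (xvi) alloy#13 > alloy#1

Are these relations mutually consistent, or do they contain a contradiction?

consistent

The single ordering alloy#8 < alloy#14 < alloy#9 < alloy#5 < alloy#6 < alloy#7 < alloy#10 < alloy#1 < alloy#13 < alloy#4 satisfies every listed relation, so no contradiction arises.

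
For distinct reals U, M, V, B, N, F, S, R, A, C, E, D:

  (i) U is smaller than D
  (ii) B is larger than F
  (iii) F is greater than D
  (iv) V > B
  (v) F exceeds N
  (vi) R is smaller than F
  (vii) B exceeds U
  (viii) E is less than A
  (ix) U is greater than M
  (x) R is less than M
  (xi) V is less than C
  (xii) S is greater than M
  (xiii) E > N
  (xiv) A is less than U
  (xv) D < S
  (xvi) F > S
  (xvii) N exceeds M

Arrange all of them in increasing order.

Nothing is placed below R, so it is least; from there R < M; M < N; N < E; E < A; A < U; U < D; D < S; S < F; F < B; B < V; V < C, each given directly.

R < M < N < E < A < U < D < S < F < B < V < C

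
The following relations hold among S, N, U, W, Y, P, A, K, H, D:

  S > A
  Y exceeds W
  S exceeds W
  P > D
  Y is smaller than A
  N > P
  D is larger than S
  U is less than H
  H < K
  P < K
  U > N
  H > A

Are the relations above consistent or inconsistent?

consistent

The single ordering W < Y < A < S < D < P < N < U < H < K satisfies every listed relation, so no contradiction arises.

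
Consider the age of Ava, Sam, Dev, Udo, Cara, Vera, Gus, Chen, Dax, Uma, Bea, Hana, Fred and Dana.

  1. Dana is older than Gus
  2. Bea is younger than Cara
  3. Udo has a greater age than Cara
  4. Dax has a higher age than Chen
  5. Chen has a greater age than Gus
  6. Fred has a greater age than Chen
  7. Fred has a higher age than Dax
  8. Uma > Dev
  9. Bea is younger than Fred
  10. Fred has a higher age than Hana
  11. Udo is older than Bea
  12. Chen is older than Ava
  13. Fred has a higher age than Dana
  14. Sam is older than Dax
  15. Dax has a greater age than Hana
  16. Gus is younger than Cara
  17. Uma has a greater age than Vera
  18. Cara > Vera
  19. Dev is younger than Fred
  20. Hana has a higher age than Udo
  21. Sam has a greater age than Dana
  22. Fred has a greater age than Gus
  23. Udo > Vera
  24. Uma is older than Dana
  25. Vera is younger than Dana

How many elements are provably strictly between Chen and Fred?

Chaining upward from Chen reaches: Dax, Sam.
Chaining downward from Fred reaches: Gus, Bea, Ava, Vera, Dev, Dana, Cara, Udo, Hana, Dax.
Strictly between Chen and Fred are those in both lists: Dax — 1 element.

1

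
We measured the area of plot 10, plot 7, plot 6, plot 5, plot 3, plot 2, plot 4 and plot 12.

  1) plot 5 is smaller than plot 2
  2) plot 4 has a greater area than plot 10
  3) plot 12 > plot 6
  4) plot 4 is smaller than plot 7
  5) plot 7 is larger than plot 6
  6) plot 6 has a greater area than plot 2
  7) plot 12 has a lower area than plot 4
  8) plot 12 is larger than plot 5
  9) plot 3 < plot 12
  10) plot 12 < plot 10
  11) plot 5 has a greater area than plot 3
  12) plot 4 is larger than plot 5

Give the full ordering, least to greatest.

Nothing is placed below plot 3, so it is least; from there plot 3 < plot 5; plot 5 < plot 2; plot 2 < plot 6; plot 6 < plot 12; plot 12 < plot 10; plot 10 < plot 4; plot 4 < plot 7, each given directly.

plot 3 < plot 5 < plot 2 < plot 6 < plot 12 < plot 10 < plot 4 < plot 7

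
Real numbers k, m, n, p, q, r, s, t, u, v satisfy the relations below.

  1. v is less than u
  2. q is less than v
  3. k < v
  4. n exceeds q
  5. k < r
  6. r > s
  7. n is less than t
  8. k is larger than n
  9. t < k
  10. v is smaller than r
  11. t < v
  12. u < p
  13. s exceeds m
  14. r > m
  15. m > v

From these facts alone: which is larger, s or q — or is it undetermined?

s

Link the given pairs in sequence: q < n; n < t; t < k; k < v; v < m; m < s.
Chaining these gives q < n < t < k < v < m < s.
So s is larger.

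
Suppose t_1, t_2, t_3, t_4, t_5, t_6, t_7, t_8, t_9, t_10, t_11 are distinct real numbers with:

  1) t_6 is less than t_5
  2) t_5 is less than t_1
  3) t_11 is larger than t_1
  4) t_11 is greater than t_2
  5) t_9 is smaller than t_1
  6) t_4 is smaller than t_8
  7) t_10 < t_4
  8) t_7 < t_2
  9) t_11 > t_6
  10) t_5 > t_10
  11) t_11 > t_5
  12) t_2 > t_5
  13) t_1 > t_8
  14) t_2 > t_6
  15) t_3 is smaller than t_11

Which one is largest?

Chaining downward from t_11: directly below it, t_6, t_3, t_5, t_2, t_1; then t_10, t_7, t_8, t_9; then t_4.
That covers every other element, and nothing is given above t_11, so t_11 is the largest.

t_11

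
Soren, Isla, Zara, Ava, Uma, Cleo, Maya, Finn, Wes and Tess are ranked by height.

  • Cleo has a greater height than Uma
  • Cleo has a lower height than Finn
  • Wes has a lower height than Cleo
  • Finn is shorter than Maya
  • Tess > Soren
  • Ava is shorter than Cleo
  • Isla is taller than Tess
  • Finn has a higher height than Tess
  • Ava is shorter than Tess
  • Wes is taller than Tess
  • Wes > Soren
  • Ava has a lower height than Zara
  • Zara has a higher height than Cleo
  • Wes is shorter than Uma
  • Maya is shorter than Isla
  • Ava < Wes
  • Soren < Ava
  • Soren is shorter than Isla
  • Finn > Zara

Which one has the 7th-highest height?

Wes

Chaining the given pairs: Soren < Ava < Tess < Wes < Uma < Cleo < Zara < Finn < Maya < Isla.
The 7th largest is Wes.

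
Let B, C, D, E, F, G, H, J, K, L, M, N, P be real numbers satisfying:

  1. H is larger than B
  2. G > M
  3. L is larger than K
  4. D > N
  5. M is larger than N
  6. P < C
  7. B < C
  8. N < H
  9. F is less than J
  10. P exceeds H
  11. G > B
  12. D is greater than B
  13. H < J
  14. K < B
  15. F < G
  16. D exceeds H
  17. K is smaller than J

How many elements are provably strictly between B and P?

The relations place B below P. An element lies strictly between them when it is forced above B and also forced below P.
Above B: {H, C, D, J, G}. Below P: {N, K, H}.
Intersection: {H} — 1.

1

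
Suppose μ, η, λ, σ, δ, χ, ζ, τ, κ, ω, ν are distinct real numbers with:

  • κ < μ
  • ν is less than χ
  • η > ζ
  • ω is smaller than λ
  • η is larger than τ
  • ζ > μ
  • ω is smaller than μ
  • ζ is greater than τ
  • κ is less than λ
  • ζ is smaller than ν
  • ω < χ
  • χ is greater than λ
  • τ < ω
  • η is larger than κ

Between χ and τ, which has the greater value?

τ < ω and ω < μ give τ < μ.
Then μ < ζ extends the chain to ζ.
Then ζ < ν extends the chain to ν.
Then ν < χ extends the chain to χ.
So τ < χ; χ is the larger of the two.

χ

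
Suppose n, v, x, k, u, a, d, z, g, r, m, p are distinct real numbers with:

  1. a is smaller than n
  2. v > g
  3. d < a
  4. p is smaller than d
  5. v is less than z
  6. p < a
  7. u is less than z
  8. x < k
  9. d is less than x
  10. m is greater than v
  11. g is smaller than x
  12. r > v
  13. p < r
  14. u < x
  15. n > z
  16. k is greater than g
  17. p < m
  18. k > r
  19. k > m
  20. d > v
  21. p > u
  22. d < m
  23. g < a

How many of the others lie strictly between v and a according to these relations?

The relations place v below a. An element lies strictly between them when it is forced above v and also forced below a.
Above v: {d, m, x, z, r, n, k}. Below a: {g, u, p, d}.
Intersection: {d} — 1.

1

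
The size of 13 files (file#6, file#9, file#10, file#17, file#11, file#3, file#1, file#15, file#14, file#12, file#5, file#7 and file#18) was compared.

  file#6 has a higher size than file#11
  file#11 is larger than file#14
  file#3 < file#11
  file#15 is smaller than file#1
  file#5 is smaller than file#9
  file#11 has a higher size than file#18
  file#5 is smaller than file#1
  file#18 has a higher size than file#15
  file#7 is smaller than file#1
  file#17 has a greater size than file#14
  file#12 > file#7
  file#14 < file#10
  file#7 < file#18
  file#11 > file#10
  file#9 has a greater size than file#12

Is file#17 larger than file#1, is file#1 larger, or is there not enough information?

undetermined

Following every chain through file#17: below file#17 we get file#14.
file#1 is not reached, and no chain runs the other way from file#1 to file#17.
So the given relations leave the order of file#17 and file#1 undetermined.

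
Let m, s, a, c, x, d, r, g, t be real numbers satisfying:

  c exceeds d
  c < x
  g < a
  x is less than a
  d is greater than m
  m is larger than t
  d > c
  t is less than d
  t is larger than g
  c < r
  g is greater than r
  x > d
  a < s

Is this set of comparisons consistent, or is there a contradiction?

inconsistent

We have d < c stated directly, yet also c < r < g < t < m < d by chaining the others — so c < d. Contradiction.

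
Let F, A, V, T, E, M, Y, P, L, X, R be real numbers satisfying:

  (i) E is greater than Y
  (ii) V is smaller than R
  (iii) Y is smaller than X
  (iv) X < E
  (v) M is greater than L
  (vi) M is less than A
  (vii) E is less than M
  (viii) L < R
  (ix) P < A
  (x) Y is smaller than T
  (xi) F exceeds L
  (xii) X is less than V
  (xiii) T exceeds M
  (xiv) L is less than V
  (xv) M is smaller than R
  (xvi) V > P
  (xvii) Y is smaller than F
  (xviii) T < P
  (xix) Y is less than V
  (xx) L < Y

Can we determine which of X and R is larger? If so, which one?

R

X < E < M < T < P < V < R, by transitivity through E, M, T, P, V.
So R is larger.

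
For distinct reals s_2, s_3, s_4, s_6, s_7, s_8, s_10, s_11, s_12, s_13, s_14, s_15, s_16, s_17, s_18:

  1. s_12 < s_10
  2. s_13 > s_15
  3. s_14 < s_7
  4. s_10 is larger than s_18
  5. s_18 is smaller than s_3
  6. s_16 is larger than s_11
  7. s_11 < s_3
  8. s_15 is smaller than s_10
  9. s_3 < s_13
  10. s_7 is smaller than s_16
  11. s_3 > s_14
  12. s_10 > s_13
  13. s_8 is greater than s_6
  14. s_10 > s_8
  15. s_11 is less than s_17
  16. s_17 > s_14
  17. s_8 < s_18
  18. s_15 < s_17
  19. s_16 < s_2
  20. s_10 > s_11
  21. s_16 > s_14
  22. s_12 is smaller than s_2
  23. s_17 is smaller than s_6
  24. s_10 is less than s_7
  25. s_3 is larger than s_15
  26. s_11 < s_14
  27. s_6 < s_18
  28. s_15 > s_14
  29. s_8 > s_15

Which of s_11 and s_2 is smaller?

The relevant relations are s_11 < s_14; s_14 < s_15; s_15 < s_17; s_17 < s_6; s_6 < s_8; s_8 < s_18; s_18 < s_3; s_3 < s_13; s_13 < s_10; s_10 < s_7; s_7 < s_16; s_16 < s_2.
Together: s_11 < s_14 < s_15 < s_17 < s_6 < s_8 < s_18 < s_3 < s_13 < s_10 < s_7 < s_16 < s_2.
So s_11 < s_2; s_11 is the smaller of the two.

s_11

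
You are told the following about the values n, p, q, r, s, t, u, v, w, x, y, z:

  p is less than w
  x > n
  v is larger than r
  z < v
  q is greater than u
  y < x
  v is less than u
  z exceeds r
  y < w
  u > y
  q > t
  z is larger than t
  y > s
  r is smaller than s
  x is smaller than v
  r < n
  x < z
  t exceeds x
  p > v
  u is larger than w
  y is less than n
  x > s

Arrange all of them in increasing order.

r < s < y < n < x < t < z < v < p < w < u < q

Nothing is placed below r, so it is least; from there r < s; s < y; y < n; n < x; x < t; t < z; z < v; v < p; p < w; w < u; u < q, each given directly.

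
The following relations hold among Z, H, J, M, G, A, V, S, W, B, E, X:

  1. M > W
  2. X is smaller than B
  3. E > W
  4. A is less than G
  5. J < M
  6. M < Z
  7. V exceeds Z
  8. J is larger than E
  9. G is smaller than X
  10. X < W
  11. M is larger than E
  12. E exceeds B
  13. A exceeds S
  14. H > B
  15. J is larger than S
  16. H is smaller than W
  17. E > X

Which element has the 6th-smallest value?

Piecing the relations together gives one ordering: S < A < G < X < B < H < W < E < J < M < Z < V.
The 6th smallest is H.

H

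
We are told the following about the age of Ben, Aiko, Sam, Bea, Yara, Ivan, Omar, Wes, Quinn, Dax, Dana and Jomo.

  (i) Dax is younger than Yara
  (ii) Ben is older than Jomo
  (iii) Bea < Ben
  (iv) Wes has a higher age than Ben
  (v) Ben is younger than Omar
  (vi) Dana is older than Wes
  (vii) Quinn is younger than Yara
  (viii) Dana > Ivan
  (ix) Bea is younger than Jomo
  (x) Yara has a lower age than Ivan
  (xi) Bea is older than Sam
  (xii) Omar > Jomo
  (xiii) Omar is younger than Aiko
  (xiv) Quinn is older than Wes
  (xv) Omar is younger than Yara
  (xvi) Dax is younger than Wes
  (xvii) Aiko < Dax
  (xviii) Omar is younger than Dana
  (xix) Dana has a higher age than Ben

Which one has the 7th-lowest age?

Dax

The consecutive relations fix a unique order: Sam < Bea < Jomo < Ben < Omar < Aiko < Dax < Wes < Quinn < Yara < Ivan < Dana.
The 7th smallest is Dax.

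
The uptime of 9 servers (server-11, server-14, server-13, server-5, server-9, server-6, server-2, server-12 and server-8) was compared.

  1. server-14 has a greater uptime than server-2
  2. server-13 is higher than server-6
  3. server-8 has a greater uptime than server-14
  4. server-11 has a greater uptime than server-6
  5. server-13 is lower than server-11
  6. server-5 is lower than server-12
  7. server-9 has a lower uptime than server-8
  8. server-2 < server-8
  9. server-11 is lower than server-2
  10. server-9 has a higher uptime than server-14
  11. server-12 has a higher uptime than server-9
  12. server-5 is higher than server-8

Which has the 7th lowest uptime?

server-8

Piecing the relations together gives one ordering: server-6 < server-13 < server-11 < server-2 < server-14 < server-9 < server-8 < server-5 < server-12.
The 7th smallest is server-8.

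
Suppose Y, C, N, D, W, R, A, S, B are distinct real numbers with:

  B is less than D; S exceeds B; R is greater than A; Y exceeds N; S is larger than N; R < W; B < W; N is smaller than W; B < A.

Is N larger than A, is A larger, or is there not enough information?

undetermined

Following every chain through N: above N we get W, S, Y.
A is not reached, and no chain runs the other way from A to N.
So the given relations leave the order of N and A undetermined.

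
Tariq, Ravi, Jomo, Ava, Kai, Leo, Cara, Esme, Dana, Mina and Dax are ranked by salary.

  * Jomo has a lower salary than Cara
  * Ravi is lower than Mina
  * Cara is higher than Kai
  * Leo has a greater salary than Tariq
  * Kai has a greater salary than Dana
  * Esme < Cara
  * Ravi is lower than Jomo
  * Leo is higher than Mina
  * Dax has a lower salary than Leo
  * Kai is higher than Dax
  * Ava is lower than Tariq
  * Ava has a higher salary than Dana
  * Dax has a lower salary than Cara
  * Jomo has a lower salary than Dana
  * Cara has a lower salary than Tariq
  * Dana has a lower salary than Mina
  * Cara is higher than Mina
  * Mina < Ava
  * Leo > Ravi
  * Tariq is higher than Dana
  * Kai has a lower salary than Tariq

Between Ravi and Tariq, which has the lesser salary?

Ravi < Jomo and Jomo < Dana give Ravi < Dana.
With Dana < Mina: Ravi < Jomo < Dana < Mina.
With Mina < Ava: Ravi < Jomo < Dana < Mina < Ava.
Then Ava < Tariq extends the chain to Tariq.
So Ravi < Tariq; Ravi is the lower of the two.

Ravi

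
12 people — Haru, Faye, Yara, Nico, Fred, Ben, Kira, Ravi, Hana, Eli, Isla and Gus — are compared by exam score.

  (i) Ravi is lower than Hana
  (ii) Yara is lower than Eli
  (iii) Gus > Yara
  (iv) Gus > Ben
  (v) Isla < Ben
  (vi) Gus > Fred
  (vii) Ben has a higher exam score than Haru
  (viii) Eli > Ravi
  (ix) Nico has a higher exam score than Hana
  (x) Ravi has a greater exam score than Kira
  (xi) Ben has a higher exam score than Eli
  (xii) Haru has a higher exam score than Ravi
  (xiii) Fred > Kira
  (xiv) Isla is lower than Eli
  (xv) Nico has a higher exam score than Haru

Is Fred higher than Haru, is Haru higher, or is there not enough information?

Following every chain through Haru: above Haru we get Ben, Nico, Gus; below Haru we get Kira, Ravi.
Fred is not reached, and no chain runs the other way from Fred to Haru.
So the given relations leave the order of Haru and Fred undetermined.

undetermined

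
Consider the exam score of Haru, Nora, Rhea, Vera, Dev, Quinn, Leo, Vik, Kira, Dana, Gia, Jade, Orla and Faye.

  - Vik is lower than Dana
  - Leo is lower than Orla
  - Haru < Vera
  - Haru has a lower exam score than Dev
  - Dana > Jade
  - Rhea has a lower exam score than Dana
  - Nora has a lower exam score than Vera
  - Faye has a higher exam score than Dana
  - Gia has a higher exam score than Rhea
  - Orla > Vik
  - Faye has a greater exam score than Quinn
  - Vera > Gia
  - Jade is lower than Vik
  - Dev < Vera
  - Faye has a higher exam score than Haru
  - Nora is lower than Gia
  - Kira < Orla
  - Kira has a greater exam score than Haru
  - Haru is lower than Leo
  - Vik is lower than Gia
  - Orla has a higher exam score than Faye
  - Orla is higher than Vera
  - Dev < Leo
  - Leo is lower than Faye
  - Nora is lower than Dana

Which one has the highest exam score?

Orla

Chaining downward from Orla: directly below it, Vik, Vera, Leo, Kira, Faye; then Quinn, Nora, Jade, Haru, Dev, Gia, Dana; then Rhea.
That covers every other element, and nothing is given above Orla, so Orla is the highest exam score.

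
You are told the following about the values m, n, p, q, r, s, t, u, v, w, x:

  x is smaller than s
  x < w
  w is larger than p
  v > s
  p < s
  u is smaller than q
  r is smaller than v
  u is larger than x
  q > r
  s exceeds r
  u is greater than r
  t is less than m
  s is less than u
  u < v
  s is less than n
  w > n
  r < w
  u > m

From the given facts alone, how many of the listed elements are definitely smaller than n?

From n the given relations immediately reach s.
From those, r, x, p — 4 in total.
Nothing else is reachable below n; 4 in all.

4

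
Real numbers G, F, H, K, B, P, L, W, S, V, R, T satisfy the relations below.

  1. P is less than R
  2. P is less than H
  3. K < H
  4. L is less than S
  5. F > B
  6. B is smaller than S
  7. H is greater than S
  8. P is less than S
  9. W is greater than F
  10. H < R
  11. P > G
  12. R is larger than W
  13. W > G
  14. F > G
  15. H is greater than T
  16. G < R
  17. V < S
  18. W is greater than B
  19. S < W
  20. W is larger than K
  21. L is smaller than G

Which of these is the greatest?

L is not greatest since L < S; K is not greatest since K < W; T is not greatest since T < H; G is not greatest since G < F; B is not greatest since B < W; V is not greatest since V < S; P is not greatest since P < R; F is not greatest since F < W; S is not greatest since S < W; W is not greatest since W < R; H is not greatest since H < R.
Only R has nothing above it, so R is the greatest.

R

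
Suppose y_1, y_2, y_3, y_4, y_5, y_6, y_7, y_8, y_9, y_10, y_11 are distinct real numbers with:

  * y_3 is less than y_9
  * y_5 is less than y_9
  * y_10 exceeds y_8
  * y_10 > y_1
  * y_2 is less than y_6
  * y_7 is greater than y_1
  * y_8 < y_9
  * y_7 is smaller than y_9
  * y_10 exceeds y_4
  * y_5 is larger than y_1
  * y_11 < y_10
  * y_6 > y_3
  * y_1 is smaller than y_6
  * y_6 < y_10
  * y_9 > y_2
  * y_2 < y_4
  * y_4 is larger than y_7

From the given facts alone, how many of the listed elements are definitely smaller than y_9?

Directly below y_9: y_7, y_5, y_3, y_2, y_8.
One step further: y_1 (6 so far).
No other element is forced below y_9 by the given relations, so the count is 6.

6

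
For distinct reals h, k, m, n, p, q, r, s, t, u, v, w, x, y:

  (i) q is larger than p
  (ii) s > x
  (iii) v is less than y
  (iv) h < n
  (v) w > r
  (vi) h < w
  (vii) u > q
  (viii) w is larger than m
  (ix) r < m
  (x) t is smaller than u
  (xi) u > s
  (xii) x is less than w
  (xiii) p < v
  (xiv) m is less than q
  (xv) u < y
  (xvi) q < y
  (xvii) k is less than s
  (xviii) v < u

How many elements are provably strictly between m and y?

Chaining upward from m reaches: w, q, u.
Chaining downward from y reaches: r, x, t, p, k, s, v, q, u.
Strictly between m and y are those in both lists: q, u — 2 elements.

2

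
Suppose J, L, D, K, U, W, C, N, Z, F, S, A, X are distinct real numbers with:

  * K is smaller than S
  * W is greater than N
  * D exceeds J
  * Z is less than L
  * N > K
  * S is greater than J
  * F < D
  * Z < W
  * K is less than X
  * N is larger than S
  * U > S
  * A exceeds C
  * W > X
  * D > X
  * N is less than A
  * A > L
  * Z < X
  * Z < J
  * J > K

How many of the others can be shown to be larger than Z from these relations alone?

9

Directly above Z: L, X, J, W.
One step further: S, A, D (7 so far).
One step further: N, U (9 so far).
No other element is forced above Z by the given relations, so the count is 9.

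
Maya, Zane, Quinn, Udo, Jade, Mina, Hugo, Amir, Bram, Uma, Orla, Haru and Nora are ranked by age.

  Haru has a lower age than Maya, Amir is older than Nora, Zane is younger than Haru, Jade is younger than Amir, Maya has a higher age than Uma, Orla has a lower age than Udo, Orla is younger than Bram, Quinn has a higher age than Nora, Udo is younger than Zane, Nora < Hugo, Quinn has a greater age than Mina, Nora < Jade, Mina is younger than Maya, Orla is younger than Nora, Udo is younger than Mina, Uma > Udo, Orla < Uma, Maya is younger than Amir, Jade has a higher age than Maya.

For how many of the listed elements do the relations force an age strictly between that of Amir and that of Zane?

3

Chaining upward from Zane reaches: Haru, Maya, Jade.
Chaining downward from Amir reaches: Orla, Udo, Uma, Mina, Haru, Nora, Maya, Jade.
Strictly between Zane and Amir are those in both lists: Haru, Maya, Jade — 3 elements.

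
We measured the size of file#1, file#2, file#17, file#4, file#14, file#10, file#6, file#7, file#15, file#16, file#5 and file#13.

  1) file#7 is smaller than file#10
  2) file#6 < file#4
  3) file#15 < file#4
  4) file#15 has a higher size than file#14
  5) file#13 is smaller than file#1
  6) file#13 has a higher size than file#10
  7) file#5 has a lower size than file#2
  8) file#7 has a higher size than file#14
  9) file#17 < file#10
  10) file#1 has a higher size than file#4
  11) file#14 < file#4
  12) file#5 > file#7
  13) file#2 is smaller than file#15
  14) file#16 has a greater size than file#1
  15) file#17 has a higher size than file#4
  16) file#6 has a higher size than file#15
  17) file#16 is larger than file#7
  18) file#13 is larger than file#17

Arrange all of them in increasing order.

file#14 < file#7 < file#5 < file#2 < file#15 < file#6 < file#4 < file#17 < file#10 < file#13 < file#1 < file#16

Each adjacent pair is fixed by a given relation: file#14 < file#7; file#7 < file#5; file#5 < file#2; file#2 < file#15; file#15 < file#6; file#6 < file#4; file#4 < file#17; file#17 < file#10; file#10 < file#13; file#13 < file#1; file#1 < file#16. Chaining them end to end gives the full order.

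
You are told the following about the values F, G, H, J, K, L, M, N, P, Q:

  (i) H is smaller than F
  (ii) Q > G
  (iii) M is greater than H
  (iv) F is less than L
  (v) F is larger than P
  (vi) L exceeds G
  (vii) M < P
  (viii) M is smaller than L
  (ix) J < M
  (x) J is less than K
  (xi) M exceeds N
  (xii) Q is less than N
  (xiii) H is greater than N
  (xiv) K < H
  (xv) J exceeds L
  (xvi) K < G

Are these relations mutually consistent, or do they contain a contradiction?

Chaining the given relations yields J < K < G < Q < N < H < M < P < F < L, so J < L. But one relation states L < J. These cannot both hold.

inconsistent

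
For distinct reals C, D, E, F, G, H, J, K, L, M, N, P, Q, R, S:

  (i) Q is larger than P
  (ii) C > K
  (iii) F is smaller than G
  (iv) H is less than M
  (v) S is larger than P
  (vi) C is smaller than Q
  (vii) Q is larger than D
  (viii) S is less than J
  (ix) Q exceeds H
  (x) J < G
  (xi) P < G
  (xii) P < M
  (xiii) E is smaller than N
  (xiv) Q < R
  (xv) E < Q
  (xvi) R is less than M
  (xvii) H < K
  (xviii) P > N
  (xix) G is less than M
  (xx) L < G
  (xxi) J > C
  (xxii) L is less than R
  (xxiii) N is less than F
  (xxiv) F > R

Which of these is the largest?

M

E is not greatest since E < N; N is not greatest since N < P; H is not greatest since H < M; D is not greatest since D < Q; K is not greatest since K < C; C is not greatest since C < Q; P is not greatest since P < M; Q is not greatest since Q < R; L is not greatest since L < R; R is not greatest since R < M; S is not greatest since S < J; F is not greatest since F < G; J is not greatest since J < G; G is not greatest since G < M.
Only M has nothing above it, so M is the largest.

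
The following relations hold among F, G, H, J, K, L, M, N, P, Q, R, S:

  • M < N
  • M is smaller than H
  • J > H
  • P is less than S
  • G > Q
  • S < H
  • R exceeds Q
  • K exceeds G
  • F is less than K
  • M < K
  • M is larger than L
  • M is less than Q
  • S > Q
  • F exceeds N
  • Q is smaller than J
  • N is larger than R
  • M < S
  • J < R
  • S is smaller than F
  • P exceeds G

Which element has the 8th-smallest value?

J

Chaining the given pairs: L < M < Q < G < P < S < H < J < R < N < F < K.
Counting 8 from the smallest end gives J.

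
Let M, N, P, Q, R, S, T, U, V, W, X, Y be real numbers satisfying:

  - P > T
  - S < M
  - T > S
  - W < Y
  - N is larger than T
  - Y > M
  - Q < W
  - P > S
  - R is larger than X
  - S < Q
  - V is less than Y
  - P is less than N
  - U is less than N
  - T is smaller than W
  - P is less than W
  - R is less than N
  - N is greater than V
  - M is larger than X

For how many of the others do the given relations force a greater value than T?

Directly above T: P, W, N.
One step further: Y (4 so far).
Nothing else is reachable above T; 4 in all.

4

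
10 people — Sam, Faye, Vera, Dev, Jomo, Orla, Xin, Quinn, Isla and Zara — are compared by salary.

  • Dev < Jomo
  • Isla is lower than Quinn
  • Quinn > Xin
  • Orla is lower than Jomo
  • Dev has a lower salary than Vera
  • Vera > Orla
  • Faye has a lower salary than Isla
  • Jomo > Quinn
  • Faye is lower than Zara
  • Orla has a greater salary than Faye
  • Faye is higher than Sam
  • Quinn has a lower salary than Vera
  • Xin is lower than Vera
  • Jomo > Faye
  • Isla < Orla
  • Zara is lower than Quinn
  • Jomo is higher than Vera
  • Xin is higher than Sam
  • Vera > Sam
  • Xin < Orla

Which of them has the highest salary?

Jomo

Chaining downward from Jomo: directly below it, Faye, Dev, Quinn, Orla, Vera; then Sam, Isla, Xin, Zara.
That covers every other element, and nothing is given above Jomo, so Jomo is the highest salary.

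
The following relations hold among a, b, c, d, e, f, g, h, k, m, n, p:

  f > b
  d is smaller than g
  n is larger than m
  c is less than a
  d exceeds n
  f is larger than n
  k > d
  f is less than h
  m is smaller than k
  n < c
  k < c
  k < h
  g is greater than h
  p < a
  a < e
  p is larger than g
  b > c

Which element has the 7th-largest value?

b

The consecutive relations fix a unique order: m < n < d < k < c < b < f < h < g < p < a < e.
Counting 7 from the largest end gives b.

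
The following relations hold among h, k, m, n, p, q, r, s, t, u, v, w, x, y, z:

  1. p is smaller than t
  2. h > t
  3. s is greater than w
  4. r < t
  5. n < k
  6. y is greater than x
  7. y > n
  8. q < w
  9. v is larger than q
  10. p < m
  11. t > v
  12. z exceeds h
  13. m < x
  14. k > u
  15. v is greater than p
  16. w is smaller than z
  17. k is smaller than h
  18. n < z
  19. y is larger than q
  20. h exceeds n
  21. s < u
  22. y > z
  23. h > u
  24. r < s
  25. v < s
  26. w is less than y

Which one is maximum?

y

n is not greatest since n < y; q is not greatest since q < v; w is not greatest since w < y; p is not greatest since p < v; r is not greatest since r < t; m is not greatest since m < x; v is not greatest since v < t; s is not greatest since s < u; t is not greatest since t < h; u is not greatest since u < h; k is not greatest since k < h; h is not greatest since h < z; z is not greatest since z < y; x is not greatest since x < y.
Only y has nothing above it, so y is the maximum.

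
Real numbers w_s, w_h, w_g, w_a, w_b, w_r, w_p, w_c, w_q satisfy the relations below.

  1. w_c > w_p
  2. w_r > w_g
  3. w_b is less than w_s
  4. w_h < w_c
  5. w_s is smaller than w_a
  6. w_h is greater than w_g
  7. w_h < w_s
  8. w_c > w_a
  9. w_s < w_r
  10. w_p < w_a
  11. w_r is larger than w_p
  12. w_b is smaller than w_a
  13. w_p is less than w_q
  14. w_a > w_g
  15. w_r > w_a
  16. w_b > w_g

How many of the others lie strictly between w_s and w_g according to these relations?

2

Chaining upward from w_g reaches: w_h, w_b, w_a, w_r, w_c.
Chaining downward from w_s reaches: w_h, w_b.
Strictly between w_g and w_s are those in both lists: w_h, w_b — 2 elements.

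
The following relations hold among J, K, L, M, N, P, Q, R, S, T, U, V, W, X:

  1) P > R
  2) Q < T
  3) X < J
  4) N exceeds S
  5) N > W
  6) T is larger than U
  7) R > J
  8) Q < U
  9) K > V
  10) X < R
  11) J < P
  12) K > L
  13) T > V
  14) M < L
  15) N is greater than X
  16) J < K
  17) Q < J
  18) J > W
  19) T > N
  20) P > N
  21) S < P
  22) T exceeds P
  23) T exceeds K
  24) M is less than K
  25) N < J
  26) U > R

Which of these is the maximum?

T

W is not greatest since W < J; M is not greatest since M < K; X is not greatest since X < N; S is not greatest since S < N; N is not greatest since N < P; V is not greatest since V < T; Q is not greatest since Q < J; J is not greatest since J < R; L is not greatest since L < K; R is not greatest since R < U; U is not greatest since U < T; K is not greatest since K < T; P is not greatest since P < T.
Only T has nothing above it, so T is the maximum.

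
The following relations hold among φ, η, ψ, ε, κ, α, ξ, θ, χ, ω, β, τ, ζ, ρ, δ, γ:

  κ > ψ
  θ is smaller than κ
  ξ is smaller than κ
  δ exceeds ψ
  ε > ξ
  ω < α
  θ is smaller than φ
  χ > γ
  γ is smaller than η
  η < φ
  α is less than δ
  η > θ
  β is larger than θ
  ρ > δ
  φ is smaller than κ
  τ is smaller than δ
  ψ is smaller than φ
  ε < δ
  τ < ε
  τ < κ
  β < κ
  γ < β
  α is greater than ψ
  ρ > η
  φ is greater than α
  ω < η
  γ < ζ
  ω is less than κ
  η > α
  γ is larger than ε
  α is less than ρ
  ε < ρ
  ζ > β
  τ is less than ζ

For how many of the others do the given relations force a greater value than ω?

6

From ω the given relations immediately reach α, η, κ.
From those, φ, δ, ρ — 6 in total.
No other element is forced above ω by the given relations, so the count is 6.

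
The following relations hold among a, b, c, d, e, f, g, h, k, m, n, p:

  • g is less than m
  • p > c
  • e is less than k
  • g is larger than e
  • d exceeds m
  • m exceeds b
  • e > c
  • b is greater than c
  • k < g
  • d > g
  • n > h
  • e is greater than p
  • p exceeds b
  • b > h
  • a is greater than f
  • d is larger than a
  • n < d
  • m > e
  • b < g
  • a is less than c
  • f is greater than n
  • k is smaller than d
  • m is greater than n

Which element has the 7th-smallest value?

p

Chaining the given pairs: h < n < f < a < c < b < p < e < k < g < m < d.
The 7th smallest is p.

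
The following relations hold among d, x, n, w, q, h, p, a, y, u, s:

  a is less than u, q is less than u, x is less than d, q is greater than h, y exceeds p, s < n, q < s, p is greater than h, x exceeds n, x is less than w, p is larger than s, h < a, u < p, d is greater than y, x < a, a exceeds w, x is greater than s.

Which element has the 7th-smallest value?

a

Chaining the given pairs: h < q < s < n < x < w < a < u < p < y < d.
The 7th smallest is a.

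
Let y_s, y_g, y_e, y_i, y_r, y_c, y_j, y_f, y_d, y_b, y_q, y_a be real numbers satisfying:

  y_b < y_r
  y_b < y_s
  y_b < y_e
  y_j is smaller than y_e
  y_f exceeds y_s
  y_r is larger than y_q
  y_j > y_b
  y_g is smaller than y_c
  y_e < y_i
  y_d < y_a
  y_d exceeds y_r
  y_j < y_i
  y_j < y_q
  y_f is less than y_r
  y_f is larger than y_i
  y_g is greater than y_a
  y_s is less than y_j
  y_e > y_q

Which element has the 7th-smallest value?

Chaining the given pairs: y_b < y_s < y_j < y_q < y_e < y_i < y_f < y_r < y_d < y_a < y_g < y_c.
Counting 7 from the smallest end gives y_f.

y_f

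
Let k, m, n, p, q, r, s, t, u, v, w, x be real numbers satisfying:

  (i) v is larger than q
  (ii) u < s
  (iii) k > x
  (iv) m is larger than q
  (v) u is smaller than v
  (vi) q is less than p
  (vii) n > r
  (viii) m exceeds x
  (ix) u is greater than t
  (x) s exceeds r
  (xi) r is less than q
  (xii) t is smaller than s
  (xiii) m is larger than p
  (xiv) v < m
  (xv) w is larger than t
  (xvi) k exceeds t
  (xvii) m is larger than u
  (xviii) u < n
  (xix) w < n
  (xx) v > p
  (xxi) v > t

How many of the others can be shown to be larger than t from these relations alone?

7

From t the given relations immediately reach u, v, k, s, w.
From those, n, m — 7 in total.
No other element is forced above t by the given relations, so the count is 7.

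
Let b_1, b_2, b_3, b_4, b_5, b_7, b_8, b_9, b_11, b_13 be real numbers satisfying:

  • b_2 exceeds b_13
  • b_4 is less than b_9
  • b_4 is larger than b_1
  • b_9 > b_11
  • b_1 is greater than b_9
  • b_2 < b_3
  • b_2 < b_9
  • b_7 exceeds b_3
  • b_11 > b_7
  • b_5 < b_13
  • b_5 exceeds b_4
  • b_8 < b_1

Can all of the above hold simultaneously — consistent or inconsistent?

We have b_9 < b_1 stated directly, yet also b_1 < b_4 < b_5 < b_13 < b_2 < b_3 < b_7 < b_11 < b_9 by chaining the others — so b_1 < b_9. Contradiction.

inconsistent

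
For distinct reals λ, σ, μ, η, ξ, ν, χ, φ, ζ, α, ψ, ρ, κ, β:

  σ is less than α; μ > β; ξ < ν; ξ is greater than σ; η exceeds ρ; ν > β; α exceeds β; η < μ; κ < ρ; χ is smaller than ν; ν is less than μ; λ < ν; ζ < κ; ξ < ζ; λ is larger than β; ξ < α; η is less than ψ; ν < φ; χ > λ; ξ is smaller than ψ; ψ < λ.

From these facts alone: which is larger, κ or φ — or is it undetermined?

κ < ρ and ρ < η give κ < η.
With η < ψ: κ < ρ < η < ψ.
With ψ < λ: κ < ρ < η < ψ < λ.
Then λ < χ extends the chain to χ.
With χ < ν: κ < ρ < η < ψ < λ < χ < ν.
Then ν < φ extends the chain to φ.
So φ is larger.

φ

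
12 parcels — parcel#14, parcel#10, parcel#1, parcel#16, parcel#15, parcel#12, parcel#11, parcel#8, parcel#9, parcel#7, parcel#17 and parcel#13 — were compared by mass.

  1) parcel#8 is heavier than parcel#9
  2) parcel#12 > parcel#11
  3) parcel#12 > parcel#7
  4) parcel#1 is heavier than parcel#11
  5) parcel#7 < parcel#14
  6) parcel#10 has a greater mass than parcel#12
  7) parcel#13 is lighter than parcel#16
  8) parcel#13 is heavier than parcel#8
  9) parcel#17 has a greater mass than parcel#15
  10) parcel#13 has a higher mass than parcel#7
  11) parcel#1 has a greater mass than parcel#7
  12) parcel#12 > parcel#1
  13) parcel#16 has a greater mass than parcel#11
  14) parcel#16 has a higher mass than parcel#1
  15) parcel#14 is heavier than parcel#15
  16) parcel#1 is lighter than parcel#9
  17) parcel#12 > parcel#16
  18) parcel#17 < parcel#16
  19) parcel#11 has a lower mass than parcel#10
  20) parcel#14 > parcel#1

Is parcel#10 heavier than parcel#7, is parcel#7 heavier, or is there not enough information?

parcel#10

parcel#7 < parcel#1 and parcel#1 < parcel#9 give parcel#7 < parcel#9.
Then parcel#9 < parcel#8 extends the chain to parcel#8.
Then parcel#8 < parcel#13 extends the chain to parcel#13.
Then parcel#13 < parcel#16 extends the chain to parcel#16.
With parcel#16 < parcel#12: parcel#7 < parcel#1 < parcel#9 < parcel#8 < parcel#13 < parcel#16 < parcel#12.
With parcel#12 < parcel#10: parcel#7 < parcel#1 < parcel#9 < parcel#8 < parcel#13 < parcel#16 < parcel#12 < parcel#10.
So parcel#10 is heavier.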